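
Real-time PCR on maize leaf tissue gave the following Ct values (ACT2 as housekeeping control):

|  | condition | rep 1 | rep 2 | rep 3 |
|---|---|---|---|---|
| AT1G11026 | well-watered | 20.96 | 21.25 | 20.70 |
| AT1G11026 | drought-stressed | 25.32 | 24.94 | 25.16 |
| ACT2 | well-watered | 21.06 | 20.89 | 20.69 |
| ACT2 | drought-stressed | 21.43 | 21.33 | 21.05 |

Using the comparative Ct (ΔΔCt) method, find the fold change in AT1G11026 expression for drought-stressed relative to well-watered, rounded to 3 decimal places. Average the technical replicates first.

Mean Ct: AT1G11026 well-watered 20.970; AT1G11026 drought-stressed 25.140; ACT2 well-watered 20.880; ACT2 drought-stressed 21.270
ΔCt(well-watered) = 20.970 − 20.880 = 0.090
ΔCt(drought-stressed) = 25.140 − 21.270 = 3.870
ΔΔCt = 3.870 − 0.090 = 3.780
Fold change = 2^(−3.780) = 0.0728

0.073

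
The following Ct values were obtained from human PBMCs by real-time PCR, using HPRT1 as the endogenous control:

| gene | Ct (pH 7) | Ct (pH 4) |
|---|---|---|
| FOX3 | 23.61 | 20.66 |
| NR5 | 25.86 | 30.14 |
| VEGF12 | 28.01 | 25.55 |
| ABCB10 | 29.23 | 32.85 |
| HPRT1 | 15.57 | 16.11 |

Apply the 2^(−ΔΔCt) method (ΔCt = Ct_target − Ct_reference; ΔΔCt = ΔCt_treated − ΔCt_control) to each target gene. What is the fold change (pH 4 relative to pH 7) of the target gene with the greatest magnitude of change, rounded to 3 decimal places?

0.075

FOX3: ΔΔCt = (20.66−16.11) − (23.61−15.57) = 4.55 − 8.04 = -3.49; fold change = 2^3.49 = 11.236
NR5: ΔΔCt = (30.14−16.11) − (25.86−15.57) = 14.03 − 10.29 = 3.74; fold change = 2^-3.74 = 0.075
VEGF12: ΔΔCt = (25.55−16.11) − (28.01−15.57) = 9.44 − 12.44 = -3.00; fold change = 2^3.00 = 8.000
ABCB10: ΔΔCt = (32.85−16.11) − (29.23−15.57) = 16.74 − 13.66 = 3.08; fold change = 2^-3.08 = 0.118
NR5 has the largest |ΔΔCt| = 3.74.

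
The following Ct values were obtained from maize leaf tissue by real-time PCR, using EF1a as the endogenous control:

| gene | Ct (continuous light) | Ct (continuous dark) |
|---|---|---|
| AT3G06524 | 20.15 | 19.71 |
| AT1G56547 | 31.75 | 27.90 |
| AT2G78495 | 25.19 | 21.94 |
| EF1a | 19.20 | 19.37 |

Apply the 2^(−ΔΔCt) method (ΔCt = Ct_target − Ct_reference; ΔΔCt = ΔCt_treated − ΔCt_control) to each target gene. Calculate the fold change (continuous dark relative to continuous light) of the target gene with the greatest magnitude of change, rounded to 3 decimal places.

16.223

AT3G06524: ΔΔCt = (19.71−19.37) − (20.15−19.20) = 0.34 − 0.95 = -0.61; fold change = 2^0.61 = 1.526
AT1G56547: ΔΔCt = (27.90−19.37) − (31.75−19.20) = 8.53 − 12.55 = -4.02; fold change = 2^4.02 = 16.223
AT2G78495: ΔΔCt = (21.94−19.37) − (25.19−19.20) = 2.57 − 5.99 = -3.42; fold change = 2^3.42 = 10.703
AT1G56547 has the largest |ΔΔCt| = 4.02.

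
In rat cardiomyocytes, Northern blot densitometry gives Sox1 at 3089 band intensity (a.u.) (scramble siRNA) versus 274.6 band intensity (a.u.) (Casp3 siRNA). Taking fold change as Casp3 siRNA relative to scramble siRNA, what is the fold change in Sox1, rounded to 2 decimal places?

Fold change = 274.6 / 3089 = 0.089
Sox1 is downregulated.

0.09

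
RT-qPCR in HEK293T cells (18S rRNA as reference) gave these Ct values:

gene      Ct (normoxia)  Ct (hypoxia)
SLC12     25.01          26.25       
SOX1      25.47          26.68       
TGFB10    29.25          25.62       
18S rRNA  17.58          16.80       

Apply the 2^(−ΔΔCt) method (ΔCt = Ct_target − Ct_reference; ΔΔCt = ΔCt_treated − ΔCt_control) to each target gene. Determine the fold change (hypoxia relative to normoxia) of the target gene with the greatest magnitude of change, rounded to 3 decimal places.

7.210

SLC12: ΔΔCt = (26.25−16.80) − (25.01−17.58) = 9.45 − 7.43 = 2.02; fold change = 2^-2.02 = 0.247
SOX1: ΔΔCt = (26.68−16.80) − (25.47−17.58) = 9.88 − 7.89 = 1.99; fold change = 2^-1.99 = 0.252
TGFB10: ΔΔCt = (25.62−16.80) − (29.25−17.58) = 8.82 − 11.67 = -2.85; fold change = 2^2.85 = 7.210
TGFB10 has the largest |ΔΔCt| = 2.85.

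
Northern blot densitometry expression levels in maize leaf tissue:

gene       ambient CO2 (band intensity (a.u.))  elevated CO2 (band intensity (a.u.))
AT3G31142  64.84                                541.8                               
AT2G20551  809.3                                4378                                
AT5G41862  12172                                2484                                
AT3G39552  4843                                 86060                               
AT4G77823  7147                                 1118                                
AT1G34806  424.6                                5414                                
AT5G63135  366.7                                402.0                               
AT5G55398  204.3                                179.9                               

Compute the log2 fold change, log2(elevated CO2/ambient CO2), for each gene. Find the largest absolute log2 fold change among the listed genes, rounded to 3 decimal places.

log2(541.8/64.84) = 3.063  (AT3G31142)
log2(4378/809.3) = 2.436  (AT2G20551)
log2(2484/12172) = -2.293  (AT5G41862)
log2(86060/4843) = 4.151  (AT3G39552)
log2(1118/7147) = -2.676  (AT4G77823)
log2(5414/424.6) = 3.673  (AT1G34806)
log2(402.0/366.7) = 0.133  (AT5G63135)
log2(179.9/204.3) = -0.183  (AT5G55398)
The largest magnitude belongs to AT3G39552.

4.151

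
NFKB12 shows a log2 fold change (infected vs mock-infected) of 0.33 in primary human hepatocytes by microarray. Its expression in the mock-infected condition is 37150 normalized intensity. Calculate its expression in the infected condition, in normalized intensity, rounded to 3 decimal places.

Fold change = 2^(0.33) = 1.2570
infected expression = 37150 × 1.2570 = 46698.047

46698.047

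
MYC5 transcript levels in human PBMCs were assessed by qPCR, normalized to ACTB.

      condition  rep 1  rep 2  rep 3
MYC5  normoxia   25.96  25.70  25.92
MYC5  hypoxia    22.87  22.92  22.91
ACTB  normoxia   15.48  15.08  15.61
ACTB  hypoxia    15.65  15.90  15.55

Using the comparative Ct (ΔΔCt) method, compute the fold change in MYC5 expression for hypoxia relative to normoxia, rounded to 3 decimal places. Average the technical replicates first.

Mean Ct: MYC5 normoxia 25.860; MYC5 hypoxia 22.900; ACTB normoxia 15.390; ACTB hypoxia 15.700
ΔCt(normoxia) = 25.860 − 15.390 = 10.470
ΔCt(hypoxia) = 22.900 − 15.700 = 7.200
ΔΔCt = 7.200 − 10.470 = -3.270
Fold change = 2^(−(-3.270)) = 2^3.270 = 9.6465

9.646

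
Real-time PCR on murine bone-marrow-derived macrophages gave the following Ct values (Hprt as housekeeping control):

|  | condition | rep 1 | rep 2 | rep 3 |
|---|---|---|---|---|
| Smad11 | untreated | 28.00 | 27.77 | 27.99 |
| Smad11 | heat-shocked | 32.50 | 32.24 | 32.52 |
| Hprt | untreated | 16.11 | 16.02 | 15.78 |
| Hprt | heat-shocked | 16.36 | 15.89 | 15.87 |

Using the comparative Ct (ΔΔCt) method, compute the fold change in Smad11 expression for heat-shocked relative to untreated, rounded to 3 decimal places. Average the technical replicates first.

Mean Ct: Smad11 untreated 27.920; Smad11 heat-shocked 32.420; Hprt untreated 15.970; Hprt heat-shocked 16.040
ΔCt(untreated) = 27.920 − 15.970 = 11.950
ΔCt(heat-shocked) = 32.420 − 16.040 = 16.380
ΔΔCt = 16.380 − 11.950 = 4.430
Fold change = 2^(−4.430) = 0.0464

0.046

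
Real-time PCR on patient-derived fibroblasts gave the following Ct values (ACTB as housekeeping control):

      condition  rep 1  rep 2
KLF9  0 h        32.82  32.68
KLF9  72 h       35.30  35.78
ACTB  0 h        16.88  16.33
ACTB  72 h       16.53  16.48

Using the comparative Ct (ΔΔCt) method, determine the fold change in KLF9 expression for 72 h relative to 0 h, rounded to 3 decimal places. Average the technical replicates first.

Mean Ct: KLF9 0 h 32.750; KLF9 72 h 35.540; ACTB 0 h 16.605; ACTB 72 h 16.505
ΔCt(0 h) = 32.750 − 16.605 = 16.145
ΔCt(72 h) = 35.540 − 16.505 = 19.035
ΔΔCt = 19.035 − 16.145 = 2.890
Fold change = 2^(−2.890) = 0.1349

0.135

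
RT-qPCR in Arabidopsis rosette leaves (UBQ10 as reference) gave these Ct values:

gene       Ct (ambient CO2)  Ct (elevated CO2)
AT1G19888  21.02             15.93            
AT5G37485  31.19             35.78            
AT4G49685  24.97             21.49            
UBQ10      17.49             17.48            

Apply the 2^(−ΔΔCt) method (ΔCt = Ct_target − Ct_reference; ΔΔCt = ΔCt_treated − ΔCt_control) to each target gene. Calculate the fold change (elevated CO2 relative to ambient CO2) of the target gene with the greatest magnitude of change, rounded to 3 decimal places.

33.825

AT1G19888: ΔΔCt = (15.93−17.48) − (21.02−17.49) = -1.55 − 3.53 = -5.08; fold change = 2^5.08 = 33.825
AT5G37485: ΔΔCt = (35.78−17.48) − (31.19−17.49) = 18.30 − 13.70 = 4.60; fold change = 2^-4.60 = 0.041
AT4G49685: ΔΔCt = (21.49−17.48) − (24.97−17.49) = 4.01 − 7.48 = -3.47; fold change = 2^3.47 = 11.081
AT1G19888 has the largest |ΔΔCt| = 5.08.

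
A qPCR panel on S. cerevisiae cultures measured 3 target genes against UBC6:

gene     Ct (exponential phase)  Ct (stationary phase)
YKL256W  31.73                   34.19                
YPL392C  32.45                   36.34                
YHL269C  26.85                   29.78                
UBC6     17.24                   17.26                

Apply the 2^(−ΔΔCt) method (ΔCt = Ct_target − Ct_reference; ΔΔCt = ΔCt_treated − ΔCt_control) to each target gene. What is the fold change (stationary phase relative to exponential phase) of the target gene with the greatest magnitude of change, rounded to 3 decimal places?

0.068

YKL256W: ΔΔCt = (34.19−17.26) − (31.73−17.24) = 16.93 − 14.49 = 2.44; fold change = 2^-2.44 = 0.184
YPL392C: ΔΔCt = (36.34−17.26) − (32.45−17.24) = 19.08 − 15.21 = 3.87; fold change = 2^-3.87 = 0.068
YHL269C: ΔΔCt = (29.78−17.26) − (26.85−17.24) = 12.52 − 9.61 = 2.91; fold change = 2^-2.91 = 0.133
YPL392C has the largest |ΔΔCt| = 3.87.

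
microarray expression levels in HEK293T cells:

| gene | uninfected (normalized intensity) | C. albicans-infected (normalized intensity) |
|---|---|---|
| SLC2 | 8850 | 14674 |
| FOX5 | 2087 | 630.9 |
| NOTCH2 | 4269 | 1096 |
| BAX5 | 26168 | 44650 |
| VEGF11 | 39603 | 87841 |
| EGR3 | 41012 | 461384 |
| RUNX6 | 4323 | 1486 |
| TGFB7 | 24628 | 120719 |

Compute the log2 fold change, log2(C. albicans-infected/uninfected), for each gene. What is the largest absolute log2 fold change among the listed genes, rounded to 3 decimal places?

log2(14674/8850) = 0.730  (SLC2)
log2(630.9/2087) = -1.726  (FOX5)
log2(1096/4269) = -1.962  (NOTCH2)
log2(44650/26168) = 0.771  (BAX5)
log2(87841/39603) = 1.149  (VEGF11)
log2(461384/41012) = 3.492  (EGR3)
log2(1486/4323) = -1.541  (RUNX6)
log2(120719/24628) = 2.293  (TGFB7)
The largest magnitude belongs to EGR3.

3.492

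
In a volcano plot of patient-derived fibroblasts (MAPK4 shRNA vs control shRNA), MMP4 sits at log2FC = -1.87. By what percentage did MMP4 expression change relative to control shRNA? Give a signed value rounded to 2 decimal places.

Fold change = 2^(-1.87) = 0.2736
Percent change = (FC − 1) × 100% = (0.2736 − 1) × 100 = -72.64%

-72.64%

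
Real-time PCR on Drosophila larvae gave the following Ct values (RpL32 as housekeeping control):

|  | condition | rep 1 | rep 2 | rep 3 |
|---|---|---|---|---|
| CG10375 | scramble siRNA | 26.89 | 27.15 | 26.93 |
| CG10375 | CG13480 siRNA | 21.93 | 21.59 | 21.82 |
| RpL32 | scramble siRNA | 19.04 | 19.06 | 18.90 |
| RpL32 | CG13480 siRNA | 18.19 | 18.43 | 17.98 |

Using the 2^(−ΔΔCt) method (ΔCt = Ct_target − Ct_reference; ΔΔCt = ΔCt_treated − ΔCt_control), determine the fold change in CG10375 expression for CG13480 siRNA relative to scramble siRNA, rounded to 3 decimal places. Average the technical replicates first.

21.259

Mean Ct: CG10375 scramble siRNA 26.990; CG10375 CG13480 siRNA 21.780; RpL32 scramble siRNA 19.000; RpL32 CG13480 siRNA 18.200
ΔCt(scramble siRNA) = 26.990 − 19.000 = 7.990
ΔCt(CG13480 siRNA) = 21.780 − 18.200 = 3.580
ΔΔCt = 3.580 − 7.990 = -4.410
Fold change = 2^(−(-4.410)) = 2^4.410 = 21.2590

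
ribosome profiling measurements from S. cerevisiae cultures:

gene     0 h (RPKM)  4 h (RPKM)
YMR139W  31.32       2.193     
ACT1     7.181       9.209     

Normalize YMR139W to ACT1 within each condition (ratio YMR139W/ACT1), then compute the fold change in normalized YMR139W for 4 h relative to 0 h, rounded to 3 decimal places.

0.055

YMR139W/ACT1 (0 h) = 31.32 / 7.181 = 4.3615
YMR139W/ACT1 (4 h) = 2.193 / 9.209 = 0.23814
Fold change = 0.23814 / 4.3615 = 0.0546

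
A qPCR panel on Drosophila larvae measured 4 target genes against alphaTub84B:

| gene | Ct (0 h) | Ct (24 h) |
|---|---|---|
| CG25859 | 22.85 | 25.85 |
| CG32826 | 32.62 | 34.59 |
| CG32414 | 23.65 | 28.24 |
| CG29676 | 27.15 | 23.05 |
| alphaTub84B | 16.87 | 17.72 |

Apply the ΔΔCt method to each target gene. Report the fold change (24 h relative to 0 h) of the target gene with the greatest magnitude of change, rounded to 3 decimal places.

30.910

CG25859: ΔΔCt = (25.85−17.72) − (22.85−16.87) = 8.13 − 5.98 = 2.15; fold change = 2^-2.15 = 0.225
CG32826: ΔΔCt = (34.59−17.72) − (32.62−16.87) = 16.87 − 15.75 = 1.12; fold change = 2^-1.12 = 0.460
CG32414: ΔΔCt = (28.24−17.72) − (23.65−16.87) = 10.52 − 6.78 = 3.74; fold change = 2^-3.74 = 0.075
CG29676: ΔΔCt = (23.05−17.72) − (27.15−16.87) = 5.33 − 10.28 = -4.95; fold change = 2^4.95 = 30.910
CG29676 has the largest |ΔΔCt| = 4.95.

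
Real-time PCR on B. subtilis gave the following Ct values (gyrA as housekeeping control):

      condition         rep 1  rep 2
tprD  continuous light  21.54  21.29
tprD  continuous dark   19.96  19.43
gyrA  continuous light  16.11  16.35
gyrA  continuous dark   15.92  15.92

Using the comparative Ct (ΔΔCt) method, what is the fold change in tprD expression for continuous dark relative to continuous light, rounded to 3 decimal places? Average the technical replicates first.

Mean Ct: tprD continuous light 21.415; tprD continuous dark 19.695; gyrA continuous light 16.230; gyrA continuous dark 15.920
ΔCt(continuous light) = 21.415 − 16.230 = 5.185
ΔCt(continuous dark) = 19.695 − 15.920 = 3.775
ΔΔCt = 3.775 − 5.185 = -1.410
Fold change = 2^(−(-1.410)) = 2^1.410 = 2.6574

2.657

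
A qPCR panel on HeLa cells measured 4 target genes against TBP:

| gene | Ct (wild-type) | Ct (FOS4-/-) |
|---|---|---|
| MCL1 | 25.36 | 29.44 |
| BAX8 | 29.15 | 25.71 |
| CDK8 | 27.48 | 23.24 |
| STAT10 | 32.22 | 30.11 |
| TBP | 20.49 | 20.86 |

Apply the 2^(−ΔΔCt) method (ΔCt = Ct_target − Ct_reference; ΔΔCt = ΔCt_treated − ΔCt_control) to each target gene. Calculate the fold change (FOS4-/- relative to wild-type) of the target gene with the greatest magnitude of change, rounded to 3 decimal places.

MCL1: ΔΔCt = (29.44−20.86) − (25.36−20.49) = 8.58 − 4.87 = 3.71; fold change = 2^-3.71 = 0.076
BAX8: ΔΔCt = (25.71−20.86) − (29.15−20.49) = 4.85 − 8.66 = -3.81; fold change = 2^3.81 = 14.026
CDK8: ΔΔCt = (23.24−20.86) − (27.48−20.49) = 2.38 − 6.99 = -4.61; fold change = 2^4.61 = 24.420
STAT10: ΔΔCt = (30.11−20.86) − (32.22−20.49) = 9.25 − 11.73 = -2.48; fold change = 2^2.48 = 5.579
CDK8 has the largest |ΔΔCt| = 4.61.

24.420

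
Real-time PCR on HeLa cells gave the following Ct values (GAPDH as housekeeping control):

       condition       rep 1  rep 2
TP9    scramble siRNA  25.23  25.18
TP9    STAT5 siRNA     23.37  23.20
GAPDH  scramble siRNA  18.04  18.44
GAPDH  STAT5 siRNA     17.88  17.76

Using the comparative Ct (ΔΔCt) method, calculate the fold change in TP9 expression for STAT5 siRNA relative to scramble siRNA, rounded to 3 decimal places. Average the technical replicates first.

Mean Ct: TP9 scramble siRNA 25.205; TP9 STAT5 siRNA 23.285; GAPDH scramble siRNA 18.240; GAPDH STAT5 siRNA 17.820
ΔCt(scramble siRNA) = 25.205 − 18.240 = 6.965
ΔCt(STAT5 siRNA) = 23.285 − 17.820 = 5.465
ΔΔCt = 5.465 − 6.965 = -1.500
Fold change = 2^(−(-1.500)) = 2^1.500 = 2.8284

2.828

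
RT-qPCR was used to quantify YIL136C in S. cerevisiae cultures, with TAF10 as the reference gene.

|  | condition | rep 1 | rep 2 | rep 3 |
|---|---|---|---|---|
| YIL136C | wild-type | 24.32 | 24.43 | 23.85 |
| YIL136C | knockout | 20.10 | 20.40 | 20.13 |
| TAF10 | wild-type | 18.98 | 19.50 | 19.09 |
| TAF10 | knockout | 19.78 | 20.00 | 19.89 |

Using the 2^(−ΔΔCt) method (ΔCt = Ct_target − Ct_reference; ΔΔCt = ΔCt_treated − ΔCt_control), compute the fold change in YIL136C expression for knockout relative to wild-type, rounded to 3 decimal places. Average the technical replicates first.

25.813

Mean Ct: YIL136C wild-type 24.200; YIL136C knockout 20.210; TAF10 wild-type 19.190; TAF10 knockout 19.890
ΔCt(wild-type) = 24.200 − 19.190 = 5.010
ΔCt(knockout) = 20.210 − 19.890 = 0.320
ΔΔCt = 0.320 − 5.010 = -4.690
Fold change = 2^(−(-4.690)) = 2^4.690 = 25.8125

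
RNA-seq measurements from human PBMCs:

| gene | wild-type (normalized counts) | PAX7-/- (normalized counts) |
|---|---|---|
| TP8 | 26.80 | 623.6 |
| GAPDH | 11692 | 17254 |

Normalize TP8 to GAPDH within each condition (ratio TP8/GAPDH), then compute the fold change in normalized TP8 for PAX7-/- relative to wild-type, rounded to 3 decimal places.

15.768

TP8/GAPDH (wild-type) = 26.80 / 11692 = 0.0022922
TP8/GAPDH (PAX7-/-) = 623.6 / 17254 = 0.036142
Fold change = 0.036142 / 0.0022922 = 15.7678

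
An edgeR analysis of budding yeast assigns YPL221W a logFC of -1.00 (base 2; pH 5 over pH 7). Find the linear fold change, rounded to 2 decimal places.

0.50

Fold change = 2^(-1.00) = 0.500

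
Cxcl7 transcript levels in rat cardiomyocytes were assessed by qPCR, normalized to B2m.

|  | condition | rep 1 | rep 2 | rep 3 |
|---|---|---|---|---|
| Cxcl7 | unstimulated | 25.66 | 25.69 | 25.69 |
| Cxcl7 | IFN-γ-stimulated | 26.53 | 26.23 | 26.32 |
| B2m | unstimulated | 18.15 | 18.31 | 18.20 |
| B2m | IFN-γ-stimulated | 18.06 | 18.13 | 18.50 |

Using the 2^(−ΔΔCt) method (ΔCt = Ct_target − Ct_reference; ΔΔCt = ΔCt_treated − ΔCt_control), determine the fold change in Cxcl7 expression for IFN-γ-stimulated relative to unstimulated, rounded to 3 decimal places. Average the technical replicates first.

0.629

Mean Ct: Cxcl7 unstimulated 25.680; Cxcl7 IFN-γ-stimulated 26.360; B2m unstimulated 18.220; B2m IFN-γ-stimulated 18.230
ΔCt(unstimulated) = 25.680 − 18.220 = 7.460
ΔCt(IFN-γ-stimulated) = 26.360 − 18.230 = 8.130
ΔΔCt = 8.130 − 7.460 = 0.670
Fold change = 2^(−0.670) = 0.6285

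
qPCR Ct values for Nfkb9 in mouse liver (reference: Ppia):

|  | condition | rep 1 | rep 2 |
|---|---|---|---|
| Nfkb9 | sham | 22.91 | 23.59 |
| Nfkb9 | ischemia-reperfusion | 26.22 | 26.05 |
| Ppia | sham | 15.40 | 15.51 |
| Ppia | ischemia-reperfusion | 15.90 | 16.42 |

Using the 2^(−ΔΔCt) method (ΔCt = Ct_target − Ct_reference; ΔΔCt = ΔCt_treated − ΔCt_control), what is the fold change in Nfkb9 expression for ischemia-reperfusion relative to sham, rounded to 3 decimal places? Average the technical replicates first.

0.221

Mean Ct: Nfkb9 sham 23.250; Nfkb9 ischemia-reperfusion 26.135; Ppia sham 15.455; Ppia ischemia-reperfusion 16.160
ΔCt(sham) = 23.250 − 15.455 = 7.795
ΔCt(ischemia-reperfusion) = 26.135 − 16.160 = 9.975
ΔΔCt = 9.975 − 7.795 = 2.180
Fold change = 2^(−2.180) = 0.2207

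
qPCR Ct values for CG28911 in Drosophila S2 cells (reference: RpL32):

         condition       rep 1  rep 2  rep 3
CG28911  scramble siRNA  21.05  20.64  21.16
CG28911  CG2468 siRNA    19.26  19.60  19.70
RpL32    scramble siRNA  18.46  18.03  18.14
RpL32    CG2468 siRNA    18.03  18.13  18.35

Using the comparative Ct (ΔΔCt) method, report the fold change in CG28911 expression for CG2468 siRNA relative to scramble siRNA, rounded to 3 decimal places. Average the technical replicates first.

Mean Ct: CG28911 scramble siRNA 20.950; CG28911 CG2468 siRNA 19.520; RpL32 scramble siRNA 18.210; RpL32 CG2468 siRNA 18.170
ΔCt(scramble siRNA) = 20.950 − 18.210 = 2.740
ΔCt(CG2468 siRNA) = 19.520 − 18.170 = 1.350
ΔΔCt = 1.350 − 2.740 = -1.390
Fold change = 2^(−(-1.390)) = 2^1.390 = 2.6208

2.621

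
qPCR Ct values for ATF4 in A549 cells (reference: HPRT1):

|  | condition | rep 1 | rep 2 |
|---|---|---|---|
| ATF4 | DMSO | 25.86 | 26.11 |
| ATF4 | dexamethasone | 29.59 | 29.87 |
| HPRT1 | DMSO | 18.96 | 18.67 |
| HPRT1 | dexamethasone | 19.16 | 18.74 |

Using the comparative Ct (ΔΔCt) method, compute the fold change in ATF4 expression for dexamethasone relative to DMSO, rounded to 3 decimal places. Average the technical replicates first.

0.082

Mean Ct: ATF4 DMSO 25.985; ATF4 dexamethasone 29.730; HPRT1 DMSO 18.815; HPRT1 dexamethasone 18.950
ΔCt(DMSO) = 25.985 − 18.815 = 7.170
ΔCt(dexamethasone) = 29.730 − 18.950 = 10.780
ΔΔCt = 10.780 − 7.170 = 3.610
Fold change = 2^(−3.610) = 0.0819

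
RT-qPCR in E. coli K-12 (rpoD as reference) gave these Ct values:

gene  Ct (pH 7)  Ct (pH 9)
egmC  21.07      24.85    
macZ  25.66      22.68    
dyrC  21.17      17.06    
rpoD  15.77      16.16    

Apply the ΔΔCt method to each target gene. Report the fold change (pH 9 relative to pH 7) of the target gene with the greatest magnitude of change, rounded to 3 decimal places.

egmC: ΔΔCt = (24.85−16.16) − (21.07−15.77) = 8.69 − 5.30 = 3.39; fold change = 2^-3.39 = 0.095
macZ: ΔΔCt = (22.68−16.16) − (25.66−15.77) = 6.52 − 9.89 = -3.37; fold change = 2^3.37 = 10.339
dyrC: ΔΔCt = (17.06−16.16) − (21.17−15.77) = 0.90 − 5.40 = -4.50; fold change = 2^4.50 = 22.627
dyrC has the largest |ΔΔCt| = 4.50.

22.627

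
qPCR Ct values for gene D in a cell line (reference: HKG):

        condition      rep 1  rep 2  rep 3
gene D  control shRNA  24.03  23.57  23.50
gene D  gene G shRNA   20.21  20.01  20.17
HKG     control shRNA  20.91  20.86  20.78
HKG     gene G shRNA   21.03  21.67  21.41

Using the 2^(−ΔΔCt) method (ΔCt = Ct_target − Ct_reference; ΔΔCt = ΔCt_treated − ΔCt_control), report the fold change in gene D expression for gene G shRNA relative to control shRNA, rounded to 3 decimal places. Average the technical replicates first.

17.030

Mean Ct: gene D control shRNA 23.700; gene D gene G shRNA 20.130; HKG control shRNA 20.850; HKG gene G shRNA 21.370
ΔCt(control shRNA) = 23.700 − 20.850 = 2.850
ΔCt(gene G shRNA) = 20.130 − 21.370 = -1.240
ΔΔCt = -1.240 − 2.850 = -4.090
Fold change = 2^(−(-4.090)) = 2^4.090 = 17.0299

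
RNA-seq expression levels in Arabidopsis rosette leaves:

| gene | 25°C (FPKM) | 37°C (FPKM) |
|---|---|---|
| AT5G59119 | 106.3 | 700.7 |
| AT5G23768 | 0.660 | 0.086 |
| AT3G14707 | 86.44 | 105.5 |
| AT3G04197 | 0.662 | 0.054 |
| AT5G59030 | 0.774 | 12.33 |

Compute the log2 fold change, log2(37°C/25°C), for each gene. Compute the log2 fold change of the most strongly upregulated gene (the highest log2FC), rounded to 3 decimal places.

3.994

log2(700.7/106.3) = 2.721  (AT5G59119)
log2(0.086/0.660) = -2.940  (AT5G23768)
log2(105.5/86.44) = 0.287  (AT3G14707)
log2(0.054/0.662) = -3.616  (AT3G04197)
log2(12.33/0.774) = 3.994  (AT5G59030)
AT5G59030 is most strongly upregulated.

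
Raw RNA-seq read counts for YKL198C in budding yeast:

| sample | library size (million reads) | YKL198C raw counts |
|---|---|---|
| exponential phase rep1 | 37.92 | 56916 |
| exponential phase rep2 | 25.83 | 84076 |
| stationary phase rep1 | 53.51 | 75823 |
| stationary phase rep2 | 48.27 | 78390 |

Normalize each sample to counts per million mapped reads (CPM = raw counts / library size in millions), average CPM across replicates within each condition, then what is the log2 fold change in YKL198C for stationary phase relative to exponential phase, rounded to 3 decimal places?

-0.645

CPM(exponential phase rep1) = 56916 / 37.92 = 1500.9494
CPM(exponential phase rep2) = 84076 / 25.83 = 3254.9748
CPM(stationary phase rep1) = 75823 / 53.51 = 1416.9875
CPM(stationary phase rep2) = 78390 / 48.27 = 1623.9901
mean CPM(exponential phase) = 2377.9621; mean CPM(stationary phase) = 1520.4888
Fold change = 1520.4888 / 2377.9621 = 0.63941
log2(0.63941) = -0.6452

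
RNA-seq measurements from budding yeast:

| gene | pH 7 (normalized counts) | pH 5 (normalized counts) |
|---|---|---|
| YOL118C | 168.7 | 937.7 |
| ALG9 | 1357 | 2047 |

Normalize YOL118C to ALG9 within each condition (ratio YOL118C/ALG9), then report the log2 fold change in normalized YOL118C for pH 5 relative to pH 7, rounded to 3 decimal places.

YOL118C/ALG9 (pH 7) = 168.7 / 1357 = 0.12432
YOL118C/ALG9 (pH 5) = 937.7 / 2047 = 0.45809
Fold change = 0.45809 / 0.12432 = 3.6848
log2(3.6848) = 1.8816

1.882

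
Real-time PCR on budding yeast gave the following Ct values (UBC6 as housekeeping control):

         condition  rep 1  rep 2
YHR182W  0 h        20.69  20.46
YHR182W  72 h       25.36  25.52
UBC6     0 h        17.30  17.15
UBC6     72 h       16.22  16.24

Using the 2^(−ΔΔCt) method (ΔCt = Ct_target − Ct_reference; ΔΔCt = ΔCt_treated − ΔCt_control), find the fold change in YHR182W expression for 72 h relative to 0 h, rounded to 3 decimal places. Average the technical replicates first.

Mean Ct: YHR182W 0 h 20.575; YHR182W 72 h 25.440; UBC6 0 h 17.225; UBC6 72 h 16.230
ΔCt(0 h) = 20.575 − 17.225 = 3.350
ΔCt(72 h) = 25.440 − 16.230 = 9.210
ΔΔCt = 9.210 − 3.350 = 5.860
Fold change = 2^(−5.860) = 0.0172

0.017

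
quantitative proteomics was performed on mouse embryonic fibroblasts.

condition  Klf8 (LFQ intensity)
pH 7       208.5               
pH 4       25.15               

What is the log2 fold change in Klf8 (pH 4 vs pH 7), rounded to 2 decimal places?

-3.05

Fold change = 25.15 / 208.5 = 0.1206
log2(0.1206) = -3.051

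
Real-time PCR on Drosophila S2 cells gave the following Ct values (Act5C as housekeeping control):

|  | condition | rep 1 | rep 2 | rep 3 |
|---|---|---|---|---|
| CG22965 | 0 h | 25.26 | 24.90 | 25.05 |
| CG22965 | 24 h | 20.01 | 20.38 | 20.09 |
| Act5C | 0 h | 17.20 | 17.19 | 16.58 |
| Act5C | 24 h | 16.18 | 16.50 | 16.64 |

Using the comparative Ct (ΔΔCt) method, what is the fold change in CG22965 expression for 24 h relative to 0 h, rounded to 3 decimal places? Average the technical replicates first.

Mean Ct: CG22965 0 h 25.070; CG22965 24 h 20.160; Act5C 0 h 16.990; Act5C 24 h 16.440
ΔCt(0 h) = 25.070 − 16.990 = 8.080
ΔCt(24 h) = 20.160 − 16.440 = 3.720
ΔΔCt = 3.720 − 8.080 = -4.360
Fold change = 2^(−(-4.360)) = 2^4.360 = 20.5348

20.535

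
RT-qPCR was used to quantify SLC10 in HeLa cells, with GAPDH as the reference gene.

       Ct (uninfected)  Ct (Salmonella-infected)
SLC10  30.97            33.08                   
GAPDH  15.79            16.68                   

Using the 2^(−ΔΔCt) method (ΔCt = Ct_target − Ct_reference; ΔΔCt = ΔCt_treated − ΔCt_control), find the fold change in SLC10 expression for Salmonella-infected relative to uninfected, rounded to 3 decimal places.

0.429

ΔCt(uninfected) = 30.970 − 15.790 = 15.180
ΔCt(Salmonella-infected) = 33.080 − 16.680 = 16.400
ΔΔCt = 16.400 − 15.180 = 1.220
Fold change = 2^(−1.220) = 0.4293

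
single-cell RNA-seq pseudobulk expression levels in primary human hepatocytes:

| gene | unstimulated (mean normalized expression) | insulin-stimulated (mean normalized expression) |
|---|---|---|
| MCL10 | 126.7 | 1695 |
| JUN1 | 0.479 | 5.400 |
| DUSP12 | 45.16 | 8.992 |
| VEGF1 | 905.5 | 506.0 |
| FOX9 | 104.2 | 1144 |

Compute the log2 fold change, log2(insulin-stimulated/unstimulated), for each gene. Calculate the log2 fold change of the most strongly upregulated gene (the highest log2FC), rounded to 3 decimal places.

log2(1695/126.7) = 3.742  (MCL10)
log2(5.400/0.479) = 3.495  (JUN1)
log2(8.992/45.16) = -2.328  (DUSP12)
log2(506.0/905.5) = -0.840  (VEGF1)
log2(1144/104.2) = 3.457  (FOX9)
MCL10 is most strongly upregulated.

3.742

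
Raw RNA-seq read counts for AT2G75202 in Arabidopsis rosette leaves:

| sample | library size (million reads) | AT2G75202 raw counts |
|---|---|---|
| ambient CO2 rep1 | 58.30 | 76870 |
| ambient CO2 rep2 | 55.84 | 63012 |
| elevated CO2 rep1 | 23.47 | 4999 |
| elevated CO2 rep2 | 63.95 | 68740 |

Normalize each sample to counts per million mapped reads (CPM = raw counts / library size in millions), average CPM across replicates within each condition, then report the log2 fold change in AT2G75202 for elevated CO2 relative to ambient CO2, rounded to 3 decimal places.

CPM(ambient CO2 rep1) = 76870 / 58.30 = 1318.5249
CPM(ambient CO2 rep2) = 63012 / 55.84 = 1128.4384
CPM(elevated CO2 rep1) = 4999 / 23.47 = 212.9953
CPM(elevated CO2 rep2) = 68740 / 63.95 = 1074.9023
mean CPM(ambient CO2) = 1223.4816; mean CPM(elevated CO2) = 643.9488
Fold change = 643.9488 / 1223.4816 = 0.52632
log2(0.52632) = -0.9260

-0.926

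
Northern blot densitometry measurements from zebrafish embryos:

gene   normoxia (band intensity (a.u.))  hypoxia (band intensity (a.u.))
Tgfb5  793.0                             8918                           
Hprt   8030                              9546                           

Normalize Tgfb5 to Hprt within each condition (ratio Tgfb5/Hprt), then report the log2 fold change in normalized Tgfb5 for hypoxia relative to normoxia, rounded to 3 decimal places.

Tgfb5/Hprt (normoxia) = 793.0 / 8030 = 0.098755
Tgfb5/Hprt (hypoxia) = 8918 / 9546 = 0.93421
Fold change = 0.93421 / 0.098755 = 9.4599
log2(9.4599) = 3.2418

3.242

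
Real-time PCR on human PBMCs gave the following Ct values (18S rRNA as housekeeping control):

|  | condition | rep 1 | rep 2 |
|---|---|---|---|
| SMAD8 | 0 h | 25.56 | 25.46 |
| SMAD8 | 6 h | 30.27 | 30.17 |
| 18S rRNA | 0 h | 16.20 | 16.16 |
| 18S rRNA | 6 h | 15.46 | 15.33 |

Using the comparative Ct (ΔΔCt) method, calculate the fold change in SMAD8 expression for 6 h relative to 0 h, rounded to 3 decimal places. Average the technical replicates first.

Mean Ct: SMAD8 0 h 25.510; SMAD8 6 h 30.220; 18S rRNA 0 h 16.180; 18S rRNA 6 h 15.395
ΔCt(0 h) = 25.510 − 16.180 = 9.330
ΔCt(6 h) = 30.220 − 15.395 = 14.825
ΔΔCt = 14.825 − 9.330 = 5.495
Fold change = 2^(−5.495) = 0.0222

0.022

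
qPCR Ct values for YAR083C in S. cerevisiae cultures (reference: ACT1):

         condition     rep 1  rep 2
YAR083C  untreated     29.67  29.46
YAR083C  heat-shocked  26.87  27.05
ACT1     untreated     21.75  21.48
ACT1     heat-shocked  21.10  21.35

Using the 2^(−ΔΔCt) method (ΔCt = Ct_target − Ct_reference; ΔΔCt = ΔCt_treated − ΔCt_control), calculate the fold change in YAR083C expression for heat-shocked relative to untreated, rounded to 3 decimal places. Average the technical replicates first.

Mean Ct: YAR083C untreated 29.565; YAR083C heat-shocked 26.960; ACT1 untreated 21.615; ACT1 heat-shocked 21.225
ΔCt(untreated) = 29.565 − 21.615 = 7.950
ΔCt(heat-shocked) = 26.960 − 21.225 = 5.735
ΔΔCt = 5.735 − 7.950 = -2.215
Fold change = 2^(−(-2.215)) = 2^2.215 = 4.6428

4.643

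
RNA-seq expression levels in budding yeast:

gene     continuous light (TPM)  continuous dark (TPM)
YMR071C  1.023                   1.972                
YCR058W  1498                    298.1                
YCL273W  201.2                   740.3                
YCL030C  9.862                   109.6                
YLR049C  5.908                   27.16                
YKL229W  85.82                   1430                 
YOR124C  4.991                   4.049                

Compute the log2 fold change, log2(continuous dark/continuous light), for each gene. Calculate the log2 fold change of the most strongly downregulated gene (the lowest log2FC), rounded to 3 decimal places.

log2(1.972/1.023) = 0.947  (YMR071C)
log2(298.1/1498) = -2.329  (YCR058W)
log2(740.3/201.2) = 1.879  (YCL273W)
log2(109.6/9.862) = 3.474  (YCL030C)
log2(27.16/5.908) = 2.201  (YLR049C)
log2(1430/85.82) = 4.059  (YKL229W)
log2(4.049/4.991) = -0.302  (YOR124C)
YCR058W is most strongly downregulated.

-2.329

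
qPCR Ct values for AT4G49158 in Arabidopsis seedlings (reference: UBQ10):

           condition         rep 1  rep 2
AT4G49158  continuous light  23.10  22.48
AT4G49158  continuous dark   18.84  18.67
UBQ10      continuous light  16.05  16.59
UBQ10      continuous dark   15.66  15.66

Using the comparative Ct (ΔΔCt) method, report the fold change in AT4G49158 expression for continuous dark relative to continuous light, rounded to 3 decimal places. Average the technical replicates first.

10.375

Mean Ct: AT4G49158 continuous light 22.790; AT4G49158 continuous dark 18.755; UBQ10 continuous light 16.320; UBQ10 continuous dark 15.660
ΔCt(continuous light) = 22.790 − 16.320 = 6.470
ΔCt(continuous dark) = 18.755 − 15.660 = 3.095
ΔΔCt = 3.095 − 6.470 = -3.375
Fold change = 2^(−(-3.375)) = 2^3.375 = 10.3747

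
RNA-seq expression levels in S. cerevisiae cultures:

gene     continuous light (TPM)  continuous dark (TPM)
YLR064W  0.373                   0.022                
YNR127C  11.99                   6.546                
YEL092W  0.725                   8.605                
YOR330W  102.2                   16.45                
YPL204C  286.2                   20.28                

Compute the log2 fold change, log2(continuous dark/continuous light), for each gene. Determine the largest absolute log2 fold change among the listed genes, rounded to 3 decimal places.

log2(0.022/0.373) = -4.084  (YLR064W)
log2(6.546/11.99) = -0.873  (YNR127C)
log2(8.605/0.725) = 3.569  (YEL092W)
log2(16.45/102.2) = -2.635  (YOR330W)
log2(20.28/286.2) = -3.819  (YPL204C)
The largest magnitude belongs to YLR064W.

4.084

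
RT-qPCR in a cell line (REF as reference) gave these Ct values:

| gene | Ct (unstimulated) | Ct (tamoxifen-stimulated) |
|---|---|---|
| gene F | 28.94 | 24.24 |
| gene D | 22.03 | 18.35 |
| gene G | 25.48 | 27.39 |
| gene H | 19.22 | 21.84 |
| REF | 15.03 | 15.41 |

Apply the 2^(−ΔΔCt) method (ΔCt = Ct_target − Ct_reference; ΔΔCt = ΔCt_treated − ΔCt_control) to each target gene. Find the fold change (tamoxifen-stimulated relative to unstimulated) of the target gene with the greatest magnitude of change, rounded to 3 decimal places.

gene F: ΔΔCt = (24.24−15.41) − (28.94−15.03) = 8.83 − 13.91 = -5.08; fold change = 2^5.08 = 33.825
gene D: ΔΔCt = (18.35−15.41) − (22.03−15.03) = 2.94 − 7.00 = -4.06; fold change = 2^4.06 = 16.679
gene G: ΔΔCt = (27.39−15.41) − (25.48−15.03) = 11.98 − 10.45 = 1.53; fold change = 2^-1.53 = 0.346
gene H: ΔΔCt = (21.84−15.41) − (19.22−15.03) = 6.43 − 4.19 = 2.24; fold change = 2^-2.24 = 0.212
gene F has the largest |ΔΔCt| = 5.08.

33.825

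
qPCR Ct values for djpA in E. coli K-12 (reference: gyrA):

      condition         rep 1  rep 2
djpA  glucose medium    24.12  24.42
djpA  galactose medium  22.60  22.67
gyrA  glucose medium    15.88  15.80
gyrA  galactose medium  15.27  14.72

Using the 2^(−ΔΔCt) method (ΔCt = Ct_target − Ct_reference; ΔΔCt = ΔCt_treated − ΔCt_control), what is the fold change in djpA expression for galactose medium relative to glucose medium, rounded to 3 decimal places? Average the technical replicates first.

1.729

Mean Ct: djpA glucose medium 24.270; djpA galactose medium 22.635; gyrA glucose medium 15.840; gyrA galactose medium 14.995
ΔCt(glucose medium) = 24.270 − 15.840 = 8.430
ΔCt(galactose medium) = 22.635 − 14.995 = 7.640
ΔΔCt = 7.640 − 8.430 = -0.790
Fold change = 2^(−(-0.790)) = 2^0.790 = 1.7291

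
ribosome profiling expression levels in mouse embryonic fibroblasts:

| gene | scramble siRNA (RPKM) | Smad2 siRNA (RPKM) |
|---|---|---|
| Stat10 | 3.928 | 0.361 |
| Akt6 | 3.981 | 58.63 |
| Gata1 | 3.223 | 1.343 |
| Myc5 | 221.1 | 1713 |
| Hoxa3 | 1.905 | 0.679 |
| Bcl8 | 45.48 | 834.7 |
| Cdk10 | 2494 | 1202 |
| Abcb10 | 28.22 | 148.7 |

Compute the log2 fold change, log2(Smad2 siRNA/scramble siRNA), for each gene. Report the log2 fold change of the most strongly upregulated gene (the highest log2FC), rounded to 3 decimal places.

4.198

log2(0.361/3.928) = -3.444  (Stat10)
log2(58.63/3.981) = 3.880  (Akt6)
log2(1.343/3.223) = -1.263  (Gata1)
log2(1713/221.1) = 2.954  (Myc5)
log2(0.679/1.905) = -1.488  (Hoxa3)
log2(834.7/45.48) = 4.198  (Bcl8)
log2(1202/2494) = -1.053  (Cdk10)
log2(148.7/28.22) = 2.398  (Abcb10)
Bcl8 is most strongly upregulated.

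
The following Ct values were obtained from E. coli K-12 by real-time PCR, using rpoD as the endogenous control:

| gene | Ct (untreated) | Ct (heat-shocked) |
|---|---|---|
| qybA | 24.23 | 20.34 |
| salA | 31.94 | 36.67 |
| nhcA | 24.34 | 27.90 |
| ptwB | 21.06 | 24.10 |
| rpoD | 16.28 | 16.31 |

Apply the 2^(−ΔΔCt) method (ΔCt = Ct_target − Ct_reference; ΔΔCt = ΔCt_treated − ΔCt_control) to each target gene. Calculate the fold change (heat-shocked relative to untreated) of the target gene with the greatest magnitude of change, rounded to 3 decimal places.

qybA: ΔΔCt = (20.34−16.31) − (24.23−16.28) = 4.03 − 7.95 = -3.92; fold change = 2^3.92 = 15.137
salA: ΔΔCt = (36.67−16.31) − (31.94−16.28) = 20.36 − 15.66 = 4.70; fold change = 2^-4.70 = 0.038
nhcA: ΔΔCt = (27.90−16.31) − (24.34−16.28) = 11.59 − 8.06 = 3.53; fold change = 2^-3.53 = 0.087
ptwB: ΔΔCt = (24.10−16.31) − (21.06−16.28) = 7.79 − 4.78 = 3.01; fold change = 2^-3.01 = 0.124
salA has the largest |ΔΔCt| = 4.70.

0.038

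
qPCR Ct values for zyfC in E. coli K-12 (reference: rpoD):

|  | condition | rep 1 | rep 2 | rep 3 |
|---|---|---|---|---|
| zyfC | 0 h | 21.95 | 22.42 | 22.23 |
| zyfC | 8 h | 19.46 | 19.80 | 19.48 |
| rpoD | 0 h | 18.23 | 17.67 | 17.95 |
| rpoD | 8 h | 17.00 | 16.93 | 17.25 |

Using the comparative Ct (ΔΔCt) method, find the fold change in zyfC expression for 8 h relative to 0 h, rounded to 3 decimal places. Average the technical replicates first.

Mean Ct: zyfC 0 h 22.200; zyfC 8 h 19.580; rpoD 0 h 17.950; rpoD 8 h 17.060
ΔCt(0 h) = 22.200 − 17.950 = 4.250
ΔCt(8 h) = 19.580 − 17.060 = 2.520
ΔΔCt = 2.520 − 4.250 = -1.730
Fold change = 2^(−(-1.730)) = 2^1.730 = 3.3173

3.317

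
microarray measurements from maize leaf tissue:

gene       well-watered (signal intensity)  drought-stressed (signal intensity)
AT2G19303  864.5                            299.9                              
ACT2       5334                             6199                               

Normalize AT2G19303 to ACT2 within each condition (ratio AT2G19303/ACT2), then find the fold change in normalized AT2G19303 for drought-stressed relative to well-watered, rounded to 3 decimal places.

0.298

AT2G19303/ACT2 (well-watered) = 864.5 / 5334 = 0.16207
AT2G19303/ACT2 (drought-stressed) = 299.9 / 6199 = 0.048379
Fold change = 0.048379 / 0.16207 = 0.2985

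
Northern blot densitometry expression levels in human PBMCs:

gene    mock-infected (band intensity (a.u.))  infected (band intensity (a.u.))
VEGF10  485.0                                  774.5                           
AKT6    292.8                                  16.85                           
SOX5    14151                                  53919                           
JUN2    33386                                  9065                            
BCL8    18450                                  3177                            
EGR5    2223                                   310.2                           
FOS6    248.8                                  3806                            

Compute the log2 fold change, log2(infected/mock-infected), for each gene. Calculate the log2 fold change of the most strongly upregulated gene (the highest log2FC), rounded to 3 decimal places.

3.935

log2(774.5/485.0) = 0.675  (VEGF10)
log2(16.85/292.8) = -4.119  (AKT6)
log2(53919/14151) = 1.930  (SOX5)
log2(9065/33386) = -1.881  (JUN2)
log2(3177/18450) = -2.538  (BCL8)
log2(310.2/2223) = -2.841  (EGR5)
log2(3806/248.8) = 3.935  (FOS6)
FOS6 is most strongly upregulated.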